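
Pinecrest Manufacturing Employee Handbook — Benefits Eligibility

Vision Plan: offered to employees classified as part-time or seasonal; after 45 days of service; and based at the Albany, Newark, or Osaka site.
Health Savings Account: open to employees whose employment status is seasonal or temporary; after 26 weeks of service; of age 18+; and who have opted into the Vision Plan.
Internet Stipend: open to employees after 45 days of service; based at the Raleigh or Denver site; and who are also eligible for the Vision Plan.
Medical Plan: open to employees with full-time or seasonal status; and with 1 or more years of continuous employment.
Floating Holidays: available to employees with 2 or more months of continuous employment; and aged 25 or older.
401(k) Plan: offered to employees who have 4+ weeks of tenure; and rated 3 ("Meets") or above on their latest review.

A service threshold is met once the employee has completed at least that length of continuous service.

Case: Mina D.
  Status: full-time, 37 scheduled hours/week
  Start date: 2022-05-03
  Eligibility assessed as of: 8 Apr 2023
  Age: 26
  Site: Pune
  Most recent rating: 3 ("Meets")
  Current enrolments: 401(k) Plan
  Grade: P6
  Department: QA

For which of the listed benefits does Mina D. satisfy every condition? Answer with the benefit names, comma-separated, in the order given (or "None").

Service from 2022-05-03 to 8 Apr 2023: 340 days.
Vision Plan — status full-time ✗ (requires part-time or seasonal) → not eligible.
Health Savings Account — status full-time ✗ (requires seasonal or temporary) → not eligible.
Internet Stipend — service 340 days ≥ 45 days ✓; site Pune ✗ (not Raleigh or Denver) → not eligible.
Medical Plan — status full-time ✓; service 340 days < 1 year (≈365 days) ✗ → not eligible.
Floating Holidays — service 340 days ≥ 2 months (≈60 days) ✓; age 26 ≥ 25 ✓ → eligible.
401(k) Plan — service 340 days ≥ 4 weeks (≈28 days) ✓; rating 3 ≥ 3 ✓ → eligible.

Floating Holidays, 401(k) Plan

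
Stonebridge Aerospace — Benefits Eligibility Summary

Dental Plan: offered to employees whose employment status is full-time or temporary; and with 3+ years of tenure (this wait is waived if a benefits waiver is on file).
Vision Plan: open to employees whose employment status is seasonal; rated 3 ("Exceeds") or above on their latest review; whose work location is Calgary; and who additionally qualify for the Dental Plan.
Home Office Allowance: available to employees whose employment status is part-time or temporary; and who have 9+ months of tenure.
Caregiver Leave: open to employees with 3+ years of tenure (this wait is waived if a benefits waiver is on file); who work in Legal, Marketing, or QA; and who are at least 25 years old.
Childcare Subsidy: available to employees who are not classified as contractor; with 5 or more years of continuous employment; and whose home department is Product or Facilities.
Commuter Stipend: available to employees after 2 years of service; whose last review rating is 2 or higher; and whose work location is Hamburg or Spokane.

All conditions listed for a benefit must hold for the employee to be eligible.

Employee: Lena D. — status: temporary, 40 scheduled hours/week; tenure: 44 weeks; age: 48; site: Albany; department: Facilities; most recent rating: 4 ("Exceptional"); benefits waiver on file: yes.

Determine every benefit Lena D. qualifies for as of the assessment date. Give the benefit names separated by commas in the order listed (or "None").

Dental Plan, Home Office Allowance

Dental Plan — status temporary ✓; benefits waiver on file ✓ → eligible.
Vision Plan — status temporary ✗ (requires seasonal) → not eligible.
Home Office Allowance — status temporary ✓; service 44 weeks ≥ 9 months (≈270 days) ✓ → eligible.
Caregiver Leave — benefits waiver on file ✓; dept Facilities ✗ → not eligible.
Childcare Subsidy — status temporary ✓ (not excluded); service 44 weeks < 5 years (≈1825 days) ✗ → not eligible.
Commuter Stipend — service 44 weeks < 2 years (≈730 days) ✗ → not eligible.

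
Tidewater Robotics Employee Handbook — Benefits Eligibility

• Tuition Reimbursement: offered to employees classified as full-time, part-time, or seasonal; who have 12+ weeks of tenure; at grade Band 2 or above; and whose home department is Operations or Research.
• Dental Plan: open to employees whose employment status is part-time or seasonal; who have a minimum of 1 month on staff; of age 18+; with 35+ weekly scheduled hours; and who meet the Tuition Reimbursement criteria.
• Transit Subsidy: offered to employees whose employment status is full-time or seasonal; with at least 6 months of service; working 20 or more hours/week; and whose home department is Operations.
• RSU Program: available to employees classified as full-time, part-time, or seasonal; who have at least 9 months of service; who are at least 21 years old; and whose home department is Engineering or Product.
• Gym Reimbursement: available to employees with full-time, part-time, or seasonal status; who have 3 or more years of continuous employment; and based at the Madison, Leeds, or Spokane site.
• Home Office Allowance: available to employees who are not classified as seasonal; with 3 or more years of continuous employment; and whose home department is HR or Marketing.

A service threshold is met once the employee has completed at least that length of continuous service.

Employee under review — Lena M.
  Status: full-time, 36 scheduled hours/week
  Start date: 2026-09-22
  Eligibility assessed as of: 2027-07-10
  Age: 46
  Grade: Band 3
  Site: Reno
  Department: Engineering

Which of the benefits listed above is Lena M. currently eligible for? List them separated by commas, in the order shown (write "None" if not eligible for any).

Service from 2026-09-22 to 2027-07-10: 291 days.
Tuition Reimbursement — status full-time ✓; service 291 days ≥ 12 weeks (≈84 days) ✓; grade Band 3 ≥ Band 2 ✓; dept Engineering ✗ → not eligible.
Dental Plan — status full-time ✗ (requires part-time or seasonal) → not eligible.
Transit Subsidy — status full-time ✓; service 291 days ≥ 6 months (≈180 days) ✓; 36 hrs/wk ≥ 20 ✓; dept Engineering ✗ → not eligible.
RSU Program — status full-time ✓; service 291 days ≥ 9 months (≈270 days) ✓; age 46 ≥ 21 ✓; dept Engineering ✓ → eligible.
Gym Reimbursement — status full-time ✓; service 291 days < 3 years (≈1095 days) ✗ → not eligible.
Home Office Allowance — status full-time ✓ (not excluded); service 291 days < 3 years (≈1095 days) ✗ → not eligible.

RSU Program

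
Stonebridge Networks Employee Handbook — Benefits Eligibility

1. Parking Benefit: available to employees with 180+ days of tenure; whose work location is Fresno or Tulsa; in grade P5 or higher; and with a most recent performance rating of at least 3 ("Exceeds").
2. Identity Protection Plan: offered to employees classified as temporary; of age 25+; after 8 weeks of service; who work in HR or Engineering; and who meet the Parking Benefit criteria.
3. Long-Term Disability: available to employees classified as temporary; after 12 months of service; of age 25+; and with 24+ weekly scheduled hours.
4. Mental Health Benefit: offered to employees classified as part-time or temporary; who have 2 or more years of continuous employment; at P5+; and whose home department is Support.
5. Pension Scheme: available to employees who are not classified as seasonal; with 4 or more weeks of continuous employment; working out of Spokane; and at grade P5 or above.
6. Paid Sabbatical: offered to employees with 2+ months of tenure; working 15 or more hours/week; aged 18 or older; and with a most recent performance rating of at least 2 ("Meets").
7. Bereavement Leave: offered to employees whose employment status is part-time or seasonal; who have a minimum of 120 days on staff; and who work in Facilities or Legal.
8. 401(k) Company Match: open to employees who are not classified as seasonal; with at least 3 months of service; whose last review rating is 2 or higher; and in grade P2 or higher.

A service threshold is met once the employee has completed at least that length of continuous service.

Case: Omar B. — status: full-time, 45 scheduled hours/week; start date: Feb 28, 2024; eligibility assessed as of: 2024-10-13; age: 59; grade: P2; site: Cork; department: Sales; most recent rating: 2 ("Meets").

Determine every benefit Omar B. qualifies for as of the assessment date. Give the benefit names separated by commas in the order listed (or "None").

Service from Feb 28, 2024 to 2024-10-13: 228 days.
Parking Benefit — service 228 days ≥ 180 days ✓; site Cork ✗ (not Fresno or Tulsa) → not eligible.
Identity Protection Plan — status full-time ✗ (requires temporary) → not eligible.
Long-Term Disability — status full-time ✗ (requires temporary) → not eligible.
Mental Health Benefit — status full-time ✗ (requires part-time or temporary) → not eligible.
Pension Scheme — status full-time ✓ (not excluded); service 228 days ≥ 4 weeks (≈28 days) ✓; site Cork ✗ (not Spokane) → not eligible.
Paid Sabbatical — service 228 days ≥ 2 months (≈60 days) ✓; 45 hrs/wk ≥ 15 ✓; age 59 ≥ 18 ✓; rating 2 ≥ 2 ✓ → eligible.
Bereavement Leave — status full-time ✗ (requires part-time or seasonal) → not eligible.
401(k) Company Match — status full-time ✓ (not excluded); service 228 days ≥ 3 months (≈90 days) ✓; rating 2 ≥ 2 ✓; grade P2 ≥ P2 ✓ → eligible.

Paid Sabbatical, 401(k) Company Match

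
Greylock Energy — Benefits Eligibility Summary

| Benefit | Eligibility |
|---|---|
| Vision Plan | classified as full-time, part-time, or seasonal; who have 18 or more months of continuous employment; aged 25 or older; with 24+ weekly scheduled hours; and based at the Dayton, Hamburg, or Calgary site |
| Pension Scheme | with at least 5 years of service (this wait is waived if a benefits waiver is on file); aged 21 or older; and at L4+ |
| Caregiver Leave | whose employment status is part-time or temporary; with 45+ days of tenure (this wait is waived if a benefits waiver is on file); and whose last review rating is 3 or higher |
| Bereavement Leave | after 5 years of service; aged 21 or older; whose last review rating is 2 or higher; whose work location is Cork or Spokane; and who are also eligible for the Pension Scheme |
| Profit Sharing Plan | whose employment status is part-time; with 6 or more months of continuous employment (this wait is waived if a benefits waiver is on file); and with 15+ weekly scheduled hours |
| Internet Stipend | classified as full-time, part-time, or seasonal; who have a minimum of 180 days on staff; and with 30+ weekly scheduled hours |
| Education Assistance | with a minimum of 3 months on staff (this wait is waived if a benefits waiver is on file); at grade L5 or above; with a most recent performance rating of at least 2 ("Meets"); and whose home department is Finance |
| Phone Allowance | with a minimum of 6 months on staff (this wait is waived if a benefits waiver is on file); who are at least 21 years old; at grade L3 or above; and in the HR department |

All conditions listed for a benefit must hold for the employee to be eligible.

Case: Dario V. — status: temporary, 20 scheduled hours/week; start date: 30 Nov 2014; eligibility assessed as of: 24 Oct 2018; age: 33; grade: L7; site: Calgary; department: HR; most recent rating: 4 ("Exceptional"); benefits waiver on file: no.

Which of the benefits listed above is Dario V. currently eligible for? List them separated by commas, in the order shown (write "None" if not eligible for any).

Service from 30 Nov 2014 to 24 Oct 2018: 1424 days.
Vision Plan — status temporary ✗ (requires full-time, part-time, or seasonal) → not eligible.
Pension Scheme — no waiver, service 1424 days < 5 years (≈1825 days) ✗ → not eligible.
Caregiver Leave — status temporary ✓; no waiver, service 1424 days ≥ 45 days ✓; rating 4 ≥ 3 ✓ → eligible.
Bereavement Leave — service 1424 days < 5 years (≈1825 days) ✗ → not eligible.
Profit Sharing Plan — status temporary ✗ (requires part-time) → not eligible.
Internet Stipend — status temporary ✗ (requires full-time, part-time, or seasonal) → not eligible.
Education Assistance — no waiver, service 1424 days ≥ 3 months (≈90 days) ✓; grade L7 ≥ L5 ✓; rating 4 ≥ 2 ✓; dept HR ✗ → not eligible.
Phone Allowance — no waiver, service 1424 days ≥ 6 months (≈180 days) ✓; age 33 ≥ 21 ✓; grade L7 ≥ L3 ✓; dept HR ✓ → eligible.

Caregiver Leave, Phone Allowance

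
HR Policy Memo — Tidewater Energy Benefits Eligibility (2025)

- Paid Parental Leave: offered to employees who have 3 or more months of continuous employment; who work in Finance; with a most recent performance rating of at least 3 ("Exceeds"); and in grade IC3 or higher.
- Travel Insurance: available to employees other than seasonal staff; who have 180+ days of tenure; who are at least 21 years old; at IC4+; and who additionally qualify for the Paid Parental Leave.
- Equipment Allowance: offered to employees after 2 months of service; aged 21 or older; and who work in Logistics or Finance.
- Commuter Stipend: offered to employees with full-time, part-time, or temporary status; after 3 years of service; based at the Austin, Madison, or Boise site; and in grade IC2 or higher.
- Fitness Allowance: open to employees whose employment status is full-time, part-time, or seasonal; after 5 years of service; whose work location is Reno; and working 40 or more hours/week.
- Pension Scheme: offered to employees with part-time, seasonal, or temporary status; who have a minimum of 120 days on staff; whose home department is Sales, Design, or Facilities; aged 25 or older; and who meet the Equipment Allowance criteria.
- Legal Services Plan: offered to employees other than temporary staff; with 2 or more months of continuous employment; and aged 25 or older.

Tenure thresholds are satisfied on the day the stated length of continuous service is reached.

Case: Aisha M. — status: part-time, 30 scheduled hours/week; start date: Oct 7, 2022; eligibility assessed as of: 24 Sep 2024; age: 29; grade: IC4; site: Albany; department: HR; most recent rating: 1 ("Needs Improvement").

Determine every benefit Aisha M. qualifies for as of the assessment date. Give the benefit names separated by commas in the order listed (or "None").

Service from Oct 7, 2022 to 24 Sep 2024: 718 days.
Paid Parental Leave — service 718 days ≥ 3 months (≈90 days) ✓; dept HR ✗ → not eligible.
Travel Insurance — status part-time ✓ (not excluded); service 718 days ≥ 180 days ✓; age 29 ≥ 21 ✓; grade IC4 ≥ IC4 ✓; not eligible for Paid Parental Leave ✗ → not eligible.
Equipment Allowance — service 718 days ≥ 2 months (≈60 days) ✓; age 29 ≥ 21 ✓; dept HR ✗ → not eligible.
Commuter Stipend — status part-time ✓; service 718 days < 3 years (≈1095 days) ✗ → not eligible.
Fitness Allowance — status part-time ✓; service 718 days < 5 years (≈1825 days) ✗ → not eligible.
Pension Scheme — status part-time ✓; service 718 days ≥ 120 days ✓; dept HR ✗ → not eligible.
Legal Services Plan — status part-time ✓ (not excluded); service 718 days ≥ 2 months (≈60 days) ✓; age 29 ≥ 25 ✓ → eligible.

Legal Services Plan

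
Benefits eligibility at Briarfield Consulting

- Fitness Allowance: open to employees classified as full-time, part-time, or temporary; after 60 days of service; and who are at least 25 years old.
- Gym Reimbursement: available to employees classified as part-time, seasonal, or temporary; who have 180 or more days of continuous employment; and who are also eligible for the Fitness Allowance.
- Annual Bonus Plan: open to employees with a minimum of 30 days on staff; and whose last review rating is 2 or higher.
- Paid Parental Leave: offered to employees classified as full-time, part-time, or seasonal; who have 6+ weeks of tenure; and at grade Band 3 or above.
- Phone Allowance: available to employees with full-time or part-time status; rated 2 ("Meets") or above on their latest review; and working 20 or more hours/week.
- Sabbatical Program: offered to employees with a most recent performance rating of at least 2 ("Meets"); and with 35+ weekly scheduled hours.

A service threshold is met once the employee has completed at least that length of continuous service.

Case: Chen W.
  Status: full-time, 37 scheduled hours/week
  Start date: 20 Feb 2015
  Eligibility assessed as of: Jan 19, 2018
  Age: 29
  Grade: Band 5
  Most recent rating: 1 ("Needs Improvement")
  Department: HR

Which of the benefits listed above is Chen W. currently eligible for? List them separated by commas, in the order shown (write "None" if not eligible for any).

Service from 20 Feb 2015 to Jan 19, 2018: 1064 days.
Fitness Allowance — status full-time ✓; service 1064 days ≥ 60 days ✓; age 29 ≥ 25 ✓ → eligible.
Gym Reimbursement — status full-time ✗ (requires part-time, seasonal, or temporary) → not eligible.
Annual Bonus Plan — service 1064 days ≥ 30 days ✓; rating 1 < 2 ✗ → not eligible.
Paid Parental Leave — status full-time ✓; service 1064 days ≥ 6 weeks (≈42 days) ✓; grade Band 5 ≥ Band 3 ✓ → eligible.
Phone Allowance — status full-time ✓; rating 1 < 2 ✗ → not eligible.
Sabbatical Program — rating 1 < 2 ✗ → not eligible.

Fitness Allowance, Paid Parental Leave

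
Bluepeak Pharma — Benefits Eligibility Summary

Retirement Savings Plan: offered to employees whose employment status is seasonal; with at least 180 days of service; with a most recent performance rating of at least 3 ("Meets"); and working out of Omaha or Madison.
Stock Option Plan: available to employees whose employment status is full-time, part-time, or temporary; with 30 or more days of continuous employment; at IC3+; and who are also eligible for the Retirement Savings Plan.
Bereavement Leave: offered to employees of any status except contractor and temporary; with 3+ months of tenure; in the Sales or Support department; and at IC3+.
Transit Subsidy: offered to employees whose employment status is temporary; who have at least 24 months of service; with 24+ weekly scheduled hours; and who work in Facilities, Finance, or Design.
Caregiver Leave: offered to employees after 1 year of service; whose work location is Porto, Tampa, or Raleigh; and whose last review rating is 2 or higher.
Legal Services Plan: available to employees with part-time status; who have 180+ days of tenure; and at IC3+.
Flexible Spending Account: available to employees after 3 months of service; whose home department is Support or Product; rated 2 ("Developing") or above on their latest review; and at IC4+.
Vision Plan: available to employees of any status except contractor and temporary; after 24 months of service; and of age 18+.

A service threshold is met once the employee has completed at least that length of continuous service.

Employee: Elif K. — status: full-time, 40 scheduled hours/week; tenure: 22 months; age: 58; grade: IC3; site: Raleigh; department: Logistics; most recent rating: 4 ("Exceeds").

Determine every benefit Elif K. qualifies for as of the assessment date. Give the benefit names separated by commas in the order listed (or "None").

Retirement Savings Plan — status full-time ✗ (requires seasonal) → not eligible.
Stock Option Plan — status full-time ✓; service 22 months ≥ 30 days ✓; grade IC3 ≥ IC3 ✓; not eligible for Retirement Savings Plan ✗ → not eligible.
Bereavement Leave — status full-time ✓ (not excluded); service 22 months ≥ 3 months ✓; dept Logistics ✗ → not eligible.
Transit Subsidy — status full-time ✗ (requires temporary) → not eligible.
Caregiver Leave — service 22 months ≥ 1 year (≈365 days) ✓; site Raleigh ✓; rating 4 ≥ 2 ✓ → eligible.
Legal Services Plan — status full-time ✗ (requires part-time) → not eligible.
Flexible Spending Account — service 22 months ≥ 3 months ✓; dept Logistics ✗ → not eligible.
Vision Plan — status full-time ✓ (not excluded); service 22 months < 24 months ✗ → not eligible.

Caregiver Leave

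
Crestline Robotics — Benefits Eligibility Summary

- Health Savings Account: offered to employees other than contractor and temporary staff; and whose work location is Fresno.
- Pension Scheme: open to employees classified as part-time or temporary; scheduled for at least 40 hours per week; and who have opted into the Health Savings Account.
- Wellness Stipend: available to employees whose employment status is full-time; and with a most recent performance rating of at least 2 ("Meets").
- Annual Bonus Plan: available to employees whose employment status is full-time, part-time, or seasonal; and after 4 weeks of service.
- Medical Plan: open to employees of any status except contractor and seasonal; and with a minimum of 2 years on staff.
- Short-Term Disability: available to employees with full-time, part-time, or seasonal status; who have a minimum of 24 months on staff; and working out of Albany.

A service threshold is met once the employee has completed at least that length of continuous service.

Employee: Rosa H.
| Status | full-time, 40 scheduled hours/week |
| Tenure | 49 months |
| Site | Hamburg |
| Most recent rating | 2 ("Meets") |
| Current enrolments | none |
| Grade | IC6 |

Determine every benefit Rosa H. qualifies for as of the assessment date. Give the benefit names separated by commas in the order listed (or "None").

Wellness Stipend, Annual Bonus Plan, Medical Plan

Health Savings Account — status full-time ✓ (not excluded); site Hamburg ✗ (not Fresno) → not eligible.
Pension Scheme — status full-time ✗ (requires part-time or temporary) → not eligible.
Wellness Stipend — status full-time ✓; rating 2 ≥ 2 ✓ → eligible.
Annual Bonus Plan — status full-time ✓; service 49 months ≥ 4 weeks (≈28 days) ✓ → eligible.
Medical Plan — status full-time ✓ (not excluded); service 49 months ≥ 2 years (≈730 days) ✓ → eligible.
Short-Term Disability — status full-time ✓; service 49 months ≥ 24 months ✓; site Hamburg ✗ (not Albany) → not eligible.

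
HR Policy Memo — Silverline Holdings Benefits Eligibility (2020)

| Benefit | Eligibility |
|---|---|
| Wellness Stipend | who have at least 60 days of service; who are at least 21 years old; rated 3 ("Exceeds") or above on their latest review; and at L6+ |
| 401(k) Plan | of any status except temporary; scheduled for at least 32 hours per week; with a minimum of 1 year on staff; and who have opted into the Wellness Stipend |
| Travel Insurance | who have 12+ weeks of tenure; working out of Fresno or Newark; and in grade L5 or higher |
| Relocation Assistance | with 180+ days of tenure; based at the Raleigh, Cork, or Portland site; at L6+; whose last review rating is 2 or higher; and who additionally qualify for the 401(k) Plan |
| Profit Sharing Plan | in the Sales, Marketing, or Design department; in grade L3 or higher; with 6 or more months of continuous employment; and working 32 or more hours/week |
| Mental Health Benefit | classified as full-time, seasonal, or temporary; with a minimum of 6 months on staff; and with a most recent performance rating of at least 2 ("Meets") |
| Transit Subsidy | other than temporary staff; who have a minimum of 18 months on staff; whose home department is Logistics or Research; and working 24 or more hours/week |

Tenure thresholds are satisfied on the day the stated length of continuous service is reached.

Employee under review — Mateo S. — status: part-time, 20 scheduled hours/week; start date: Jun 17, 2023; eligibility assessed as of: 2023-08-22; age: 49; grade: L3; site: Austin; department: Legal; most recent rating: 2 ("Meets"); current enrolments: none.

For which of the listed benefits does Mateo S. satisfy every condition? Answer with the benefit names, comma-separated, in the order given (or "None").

None

Service from Jun 17, 2023 to 2023-08-22: 66 days.
Wellness Stipend — service 66 days ≥ 60 days ✓; age 49 ≥ 21 ✓; rating 2 < 3 ✗ → not eligible.
401(k) Plan — status part-time ✓ (not excluded); 20 hrs/wk < 32 ✗ → not eligible.
Travel Insurance — service 66 days < 12 weeks (≈84 days) ✗ → not eligible.
Relocation Assistance — service 66 days < 180 days ✗ → not eligible.
Profit Sharing Plan — dept Legal ✗ → not eligible.
Mental Health Benefit — status part-time ✗ (requires full-time, seasonal, or temporary) → not eligible.
Transit Subsidy — status part-time ✓ (not excluded); service 66 days < 18 months (≈540 days) ✗ → not eligible.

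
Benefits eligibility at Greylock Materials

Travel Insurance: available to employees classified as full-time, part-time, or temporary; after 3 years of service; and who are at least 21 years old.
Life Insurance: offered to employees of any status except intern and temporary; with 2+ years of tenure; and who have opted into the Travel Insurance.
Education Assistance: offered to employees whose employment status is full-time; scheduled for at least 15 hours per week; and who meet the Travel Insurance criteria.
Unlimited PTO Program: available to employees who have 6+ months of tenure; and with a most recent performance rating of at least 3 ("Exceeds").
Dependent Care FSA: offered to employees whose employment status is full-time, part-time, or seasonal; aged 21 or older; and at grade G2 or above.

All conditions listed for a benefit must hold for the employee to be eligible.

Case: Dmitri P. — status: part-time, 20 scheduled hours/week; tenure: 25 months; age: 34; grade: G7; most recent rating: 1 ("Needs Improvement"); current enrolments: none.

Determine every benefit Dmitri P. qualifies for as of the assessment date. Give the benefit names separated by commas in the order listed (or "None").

Dependent Care FSA

Travel Insurance — status part-time ✓; service 25 months < 3 years (≈1095 days) ✗ → not eligible.
Life Insurance — status part-time ✓ (not excluded); service 25 months ≥ 2 years (≈730 days) ✓; not enrolled in Travel Insurance ✗ → not eligible.
Education Assistance — status part-time ✗ (requires full-time) → not eligible.
Unlimited PTO Program — service 25 months ≥ 6 months ✓; rating 1 < 3 ✗ → not eligible.
Dependent Care FSA — status part-time ✓; age 34 ≥ 21 ✓; grade G7 ≥ G2 ✓ → eligible.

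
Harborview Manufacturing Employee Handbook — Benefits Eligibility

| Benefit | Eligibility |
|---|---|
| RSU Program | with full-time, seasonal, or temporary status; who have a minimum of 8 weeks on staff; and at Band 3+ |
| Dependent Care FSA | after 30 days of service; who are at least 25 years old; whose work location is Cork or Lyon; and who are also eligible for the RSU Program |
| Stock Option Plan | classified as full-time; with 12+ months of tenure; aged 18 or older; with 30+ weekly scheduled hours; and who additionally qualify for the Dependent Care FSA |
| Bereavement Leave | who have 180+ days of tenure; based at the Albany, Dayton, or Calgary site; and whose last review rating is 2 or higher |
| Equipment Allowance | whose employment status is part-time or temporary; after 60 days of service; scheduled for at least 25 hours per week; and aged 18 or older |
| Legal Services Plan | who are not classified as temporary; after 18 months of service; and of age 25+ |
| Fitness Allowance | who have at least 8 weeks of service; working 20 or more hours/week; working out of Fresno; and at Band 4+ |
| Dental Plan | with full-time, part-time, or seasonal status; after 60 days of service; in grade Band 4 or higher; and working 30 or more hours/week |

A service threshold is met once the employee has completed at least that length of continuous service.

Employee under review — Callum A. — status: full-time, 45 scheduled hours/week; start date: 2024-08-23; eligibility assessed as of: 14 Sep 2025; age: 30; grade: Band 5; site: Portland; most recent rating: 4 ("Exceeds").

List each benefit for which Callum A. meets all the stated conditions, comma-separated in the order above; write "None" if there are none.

Service from 2024-08-23 to 14 Sep 2025: 387 days.
RSU Program — status full-time ✓; service 387 days ≥ 8 weeks (≈56 days) ✓; grade Band 5 ≥ Band 3 ✓ → eligible.
Dependent Care FSA — service 387 days ≥ 30 days ✓; age 30 ≥ 25 ✓; site Portland ✗ (not Cork or Lyon) → not eligible.
Stock Option Plan — status full-time ✓; service 387 days ≥ 12 months (≈360 days) ✓; age 30 ≥ 18 ✓; 45 hrs/wk ≥ 30 ✓; not eligible for Dependent Care FSA ✗ → not eligible.
Bereavement Leave — service 387 days ≥ 180 days ✓; site Portland ✗ (not Albany, Dayton, or Calgary) → not eligible.
Equipment Allowance — status full-time ✗ (requires part-time or temporary) → not eligible.
Legal Services Plan — status full-time ✓ (not excluded); service 387 days < 18 months (≈540 days) ✗ → not eligible.
Fitness Allowance — service 387 days ≥ 8 weeks (≈56 days) ✓; 45 hrs/wk ≥ 20 ✓; site Portland ✗ (not Fresno) → not eligible.
Dental Plan — status full-time ✓; service 387 days ≥ 60 days ✓; grade Band 5 ≥ Band 4 ✓; 45 hrs/wk ≥ 30 ✓ → eligible.

RSU Program, Dental Plan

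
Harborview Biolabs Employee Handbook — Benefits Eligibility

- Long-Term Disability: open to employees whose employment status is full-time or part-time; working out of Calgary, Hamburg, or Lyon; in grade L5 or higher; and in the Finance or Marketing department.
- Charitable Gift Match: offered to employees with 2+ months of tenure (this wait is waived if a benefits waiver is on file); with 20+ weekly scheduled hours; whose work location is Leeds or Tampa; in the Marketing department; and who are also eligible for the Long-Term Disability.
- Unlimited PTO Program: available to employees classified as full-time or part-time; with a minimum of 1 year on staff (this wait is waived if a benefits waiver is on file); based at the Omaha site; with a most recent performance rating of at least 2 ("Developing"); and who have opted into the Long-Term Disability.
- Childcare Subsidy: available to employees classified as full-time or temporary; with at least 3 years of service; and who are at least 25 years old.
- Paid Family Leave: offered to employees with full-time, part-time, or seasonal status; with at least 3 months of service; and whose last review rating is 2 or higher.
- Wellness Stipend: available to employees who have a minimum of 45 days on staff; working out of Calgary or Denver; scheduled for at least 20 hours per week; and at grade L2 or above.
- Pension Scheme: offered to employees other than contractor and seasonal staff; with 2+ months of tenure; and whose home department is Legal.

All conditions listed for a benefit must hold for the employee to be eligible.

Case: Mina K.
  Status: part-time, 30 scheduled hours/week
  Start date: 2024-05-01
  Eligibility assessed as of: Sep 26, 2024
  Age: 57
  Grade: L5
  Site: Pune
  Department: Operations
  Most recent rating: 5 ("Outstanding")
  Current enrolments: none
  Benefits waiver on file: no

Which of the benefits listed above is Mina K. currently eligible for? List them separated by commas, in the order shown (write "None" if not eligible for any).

Paid Family Leave

Service from 2024-05-01 to Sep 26, 2024: 148 days.
Long-Term Disability — status part-time ✓; site Pune ✗ (not Calgary, Hamburg, or Lyon) → not eligible.
Charitable Gift Match — no waiver, service 148 days ≥ 2 months (≈60 days) ✓; 30 hrs/wk ≥ 20 ✓; site Pune ✗ (not Leeds or Tampa) → not eligible.
Unlimited PTO Program — status part-time ✓; no waiver, service 148 days < 1 year (≈365 days) ✗ → not eligible.
Childcare Subsidy — status part-time ✗ (requires full-time or temporary) → not eligible.
Paid Family Leave — status part-time ✓; service 148 days ≥ 3 months (≈90 days) ✓; rating 5 ≥ 2 ✓ → eligible.
Wellness Stipend — service 148 days ≥ 45 days ✓; site Pune ✗ (not Calgary or Denver) → not eligible.
Pension Scheme — status part-time ✓ (not excluded); service 148 days ≥ 2 months (≈60 days) ✓; dept Operations ✗ → not eligible.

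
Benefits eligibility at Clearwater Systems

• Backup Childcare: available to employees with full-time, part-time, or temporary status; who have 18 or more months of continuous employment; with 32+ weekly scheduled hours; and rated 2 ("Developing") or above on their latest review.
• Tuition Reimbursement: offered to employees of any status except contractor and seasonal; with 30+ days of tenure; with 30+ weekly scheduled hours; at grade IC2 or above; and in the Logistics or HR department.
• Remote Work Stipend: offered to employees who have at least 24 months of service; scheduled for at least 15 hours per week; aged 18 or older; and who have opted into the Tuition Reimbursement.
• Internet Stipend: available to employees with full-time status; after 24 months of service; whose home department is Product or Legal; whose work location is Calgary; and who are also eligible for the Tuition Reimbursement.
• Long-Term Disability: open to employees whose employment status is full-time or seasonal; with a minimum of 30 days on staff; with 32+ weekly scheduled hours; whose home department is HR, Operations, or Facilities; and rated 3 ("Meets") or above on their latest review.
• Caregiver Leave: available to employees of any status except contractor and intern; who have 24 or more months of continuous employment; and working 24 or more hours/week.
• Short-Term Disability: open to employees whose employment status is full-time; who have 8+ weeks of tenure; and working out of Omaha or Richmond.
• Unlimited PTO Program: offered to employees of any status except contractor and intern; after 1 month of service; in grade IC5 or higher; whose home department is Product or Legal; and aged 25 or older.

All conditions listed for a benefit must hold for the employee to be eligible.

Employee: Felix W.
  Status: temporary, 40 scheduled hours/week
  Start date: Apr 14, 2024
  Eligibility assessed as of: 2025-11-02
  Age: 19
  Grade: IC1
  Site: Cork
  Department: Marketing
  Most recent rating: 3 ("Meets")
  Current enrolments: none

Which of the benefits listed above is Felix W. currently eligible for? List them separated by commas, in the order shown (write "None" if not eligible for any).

Service from Apr 14, 2024 to 2025-11-02: 567 days.
Backup Childcare — status temporary ✓; service 567 days ≥ 18 months (≈540 days) ✓; 40 hrs/wk ≥ 32 ✓; rating 3 ≥ 2 ✓ → eligible.
Tuition Reimbursement — status temporary ✓ (not excluded); service 567 days ≥ 30 days ✓; 40 hrs/wk ≥ 30 ✓; grade IC1 < IC2 ✗ → not eligible.
Remote Work Stipend — service 567 days < 24 months (≈720 days) ✗ → not eligible.
Internet Stipend — status temporary ✗ (requires full-time) → not eligible.
Long-Term Disability — status temporary ✗ (requires full-time or seasonal) → not eligible.
Caregiver Leave — status temporary ✓ (not excluded); service 567 days < 24 months (≈720 days) ✗ → not eligible.
Short-Term Disability — status temporary ✗ (requires full-time) → not eligible.
Unlimited PTO Program — status temporary ✓ (not excluded); service 567 days ≥ 1 month (≈30 days) ✓; grade IC1 < IC5 ✗ → not eligible.

Backup Childcare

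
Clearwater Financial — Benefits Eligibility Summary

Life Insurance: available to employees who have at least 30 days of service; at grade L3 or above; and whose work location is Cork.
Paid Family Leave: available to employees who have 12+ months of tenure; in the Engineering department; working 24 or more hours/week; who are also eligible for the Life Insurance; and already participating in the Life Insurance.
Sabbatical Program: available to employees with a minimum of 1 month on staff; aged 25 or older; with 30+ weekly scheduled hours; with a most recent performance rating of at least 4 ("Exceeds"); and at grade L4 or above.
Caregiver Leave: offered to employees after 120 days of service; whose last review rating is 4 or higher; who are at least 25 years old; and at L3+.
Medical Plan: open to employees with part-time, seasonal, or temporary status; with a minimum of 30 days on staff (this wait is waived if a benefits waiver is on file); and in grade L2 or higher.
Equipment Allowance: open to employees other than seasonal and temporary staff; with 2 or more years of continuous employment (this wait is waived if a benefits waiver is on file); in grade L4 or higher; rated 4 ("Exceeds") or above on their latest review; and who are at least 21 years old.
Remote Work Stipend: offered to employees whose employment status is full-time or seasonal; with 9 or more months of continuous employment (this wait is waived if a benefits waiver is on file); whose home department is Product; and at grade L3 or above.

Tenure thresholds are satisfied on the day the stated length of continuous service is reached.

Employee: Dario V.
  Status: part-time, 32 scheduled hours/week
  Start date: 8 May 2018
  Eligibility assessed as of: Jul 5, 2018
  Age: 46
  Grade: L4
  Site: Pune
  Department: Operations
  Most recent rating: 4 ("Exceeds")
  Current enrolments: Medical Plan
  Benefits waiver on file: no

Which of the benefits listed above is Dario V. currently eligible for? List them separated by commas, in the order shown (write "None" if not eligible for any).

Service from 8 May 2018 to Jul 5, 2018: 58 days.
Life Insurance — service 58 days ≥ 30 days ✓; grade L4 ≥ L3 ✓; site Pune ✗ (not Cork) → not eligible.
Paid Family Leave — service 58 days < 12 months (≈360 days) ✗ → not eligible.
Sabbatical Program — service 58 days ≥ 1 month (≈30 days) ✓; age 46 ≥ 25 ✓; 32 hrs/wk ≥ 30 ✓; rating 4 ≥ 4 ✓; grade L4 ≥ L4 ✓ → eligible.
Caregiver Leave — service 58 days < 120 days ✗ → not eligible.
Medical Plan — status part-time ✓; no waiver, service 58 days ≥ 30 days ✓; grade L4 ≥ L2 ✓ → eligible.
Equipment Allowance — status part-time ✓ (not excluded); no waiver, service 58 days < 2 years (≈730 days) ✗ → not eligible.
Remote Work Stipend — status part-time ✗ (requires full-time or seasonal) → not eligible.

Sabbatical Program, Medical Plan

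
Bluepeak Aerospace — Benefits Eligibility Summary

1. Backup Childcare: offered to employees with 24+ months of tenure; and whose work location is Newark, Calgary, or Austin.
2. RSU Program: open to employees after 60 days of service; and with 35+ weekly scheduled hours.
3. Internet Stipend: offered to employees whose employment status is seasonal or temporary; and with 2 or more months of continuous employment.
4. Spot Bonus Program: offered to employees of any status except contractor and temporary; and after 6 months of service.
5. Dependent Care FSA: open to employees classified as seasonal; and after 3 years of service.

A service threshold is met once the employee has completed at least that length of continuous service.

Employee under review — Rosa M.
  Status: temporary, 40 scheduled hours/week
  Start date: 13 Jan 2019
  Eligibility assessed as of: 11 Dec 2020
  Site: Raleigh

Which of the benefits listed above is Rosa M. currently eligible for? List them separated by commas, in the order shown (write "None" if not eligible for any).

Service from 13 Jan 2019 to 11 Dec 2020: 698 days.
Backup Childcare — service 698 days < 24 months (≈720 days) ✗ → not eligible.
RSU Program — service 698 days ≥ 60 days ✓; 40 hrs/wk ≥ 35 ✓ → eligible.
Internet Stipend — status temporary ✓; service 698 days ≥ 2 months (≈60 days) ✓ → eligible.
Spot Bonus Program — status temporary ✗ (excluded) → not eligible.
Dependent Care FSA — status temporary ✗ (requires seasonal) → not eligible.

RSU Program, Internet Stipend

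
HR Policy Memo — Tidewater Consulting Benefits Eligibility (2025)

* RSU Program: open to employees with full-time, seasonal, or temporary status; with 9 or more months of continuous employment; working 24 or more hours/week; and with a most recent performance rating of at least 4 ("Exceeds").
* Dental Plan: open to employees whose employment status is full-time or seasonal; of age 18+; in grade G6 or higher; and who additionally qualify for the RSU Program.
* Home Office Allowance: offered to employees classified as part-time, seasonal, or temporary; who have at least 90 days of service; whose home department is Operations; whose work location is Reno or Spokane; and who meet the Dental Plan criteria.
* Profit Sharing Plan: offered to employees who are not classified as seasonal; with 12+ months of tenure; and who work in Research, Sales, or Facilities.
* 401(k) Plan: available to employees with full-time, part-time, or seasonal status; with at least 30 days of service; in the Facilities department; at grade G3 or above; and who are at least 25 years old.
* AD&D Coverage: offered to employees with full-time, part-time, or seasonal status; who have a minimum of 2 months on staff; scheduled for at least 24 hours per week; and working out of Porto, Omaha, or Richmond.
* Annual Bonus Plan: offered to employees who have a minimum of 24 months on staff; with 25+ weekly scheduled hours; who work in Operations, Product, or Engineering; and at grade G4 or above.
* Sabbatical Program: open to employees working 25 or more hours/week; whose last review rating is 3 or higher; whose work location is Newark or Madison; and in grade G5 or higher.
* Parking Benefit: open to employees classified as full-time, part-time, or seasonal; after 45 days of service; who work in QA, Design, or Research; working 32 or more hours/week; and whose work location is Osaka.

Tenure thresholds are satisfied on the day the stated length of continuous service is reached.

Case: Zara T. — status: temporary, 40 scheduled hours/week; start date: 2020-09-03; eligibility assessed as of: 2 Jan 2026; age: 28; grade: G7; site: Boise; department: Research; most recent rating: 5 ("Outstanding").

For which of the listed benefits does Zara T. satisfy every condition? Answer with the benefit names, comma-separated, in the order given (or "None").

RSU Program, Profit Sharing Plan

Service from 2020-09-03 to 2 Jan 2026: 1947 days.
RSU Program — status temporary ✓; service 1947 days ≥ 9 months (≈270 days) ✓; 40 hrs/wk ≥ 24 ✓; rating 5 ≥ 4 ✓ → eligible.
Dental Plan — status temporary ✗ (requires full-time or seasonal) → not eligible.
Home Office Allowance — status temporary ✓; service 1947 days ≥ 90 days ✓; dept Research ✗ → not eligible.
Profit Sharing Plan — status temporary ✓ (not excluded); service 1947 days ≥ 12 months (≈360 days) ✓; dept Research ✓ → eligible.
401(k) Plan — status temporary ✗ (requires full-time, part-time, or seasonal) → not eligible.
AD&D Coverage — status temporary ✗ (requires full-time, part-time, or seasonal) → not eligible.
Annual Bonus Plan — service 1947 days ≥ 24 months (≈720 days) ✓; 40 hrs/wk ≥ 25 ✓; dept Research ✗ → not eligible.
Sabbatical Program — 40 hrs/wk ≥ 25 ✓; rating 5 ≥ 3 ✓; site Boise ✗ (not Newark or Madison) → not eligible.
Parking Benefit — status temporary ✗ (requires full-time, part-time, or seasonal) → not eligible.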